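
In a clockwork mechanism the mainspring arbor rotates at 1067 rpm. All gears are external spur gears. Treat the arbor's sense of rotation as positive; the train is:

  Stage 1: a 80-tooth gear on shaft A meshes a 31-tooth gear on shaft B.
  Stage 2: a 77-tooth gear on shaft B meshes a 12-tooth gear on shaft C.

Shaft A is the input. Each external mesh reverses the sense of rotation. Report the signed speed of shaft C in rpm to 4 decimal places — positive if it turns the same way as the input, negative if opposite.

+17668.6022 rpm (same as input, |ω| = 17668.6022 rpm)

Stage 1 [80T→31T]: ω = 1067.0000×80/31 = 2753.5484 rpm, dir flips to −; running = −2753.5484
Stage 2 [77T→12T]: ω = 2753.5484×77/12 = 17668.6022 rpm, dir flips to +; running = +17668.6022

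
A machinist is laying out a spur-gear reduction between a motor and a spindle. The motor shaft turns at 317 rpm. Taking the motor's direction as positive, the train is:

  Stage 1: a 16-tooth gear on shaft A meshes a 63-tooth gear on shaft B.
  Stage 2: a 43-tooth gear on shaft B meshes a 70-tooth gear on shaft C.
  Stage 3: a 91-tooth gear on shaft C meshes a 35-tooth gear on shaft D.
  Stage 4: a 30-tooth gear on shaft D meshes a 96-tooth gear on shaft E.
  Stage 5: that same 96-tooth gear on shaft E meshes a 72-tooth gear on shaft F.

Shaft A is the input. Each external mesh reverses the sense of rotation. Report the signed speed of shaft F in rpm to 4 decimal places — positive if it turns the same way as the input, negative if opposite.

-53.5761 rpm (opposite to input, |ω| = 53.5761 rpm)

Stage 1 [16T→63T]: ω = 317.0000×16/63 = 80.5079 rpm, dir flips to −; running = −80.5079
Stage 2 [43T→70T]: ω = 80.5079×43/70 = 49.4549 rpm, dir flips to +; running = +49.4549
Stage 3 [91T→35T]: ω = 49.4549×91/35 = 128.5827 rpm, dir flips to −; running = −128.5827
Stage 4 [30T→96T]: ω = 128.5827×30/96 = 40.1821 rpm, dir flips to +; running = +40.1821
Stage 5 [96T→72T]: ω = 40.1821×96/72 = 53.5761 rpm, dir flips to −; running = −53.5761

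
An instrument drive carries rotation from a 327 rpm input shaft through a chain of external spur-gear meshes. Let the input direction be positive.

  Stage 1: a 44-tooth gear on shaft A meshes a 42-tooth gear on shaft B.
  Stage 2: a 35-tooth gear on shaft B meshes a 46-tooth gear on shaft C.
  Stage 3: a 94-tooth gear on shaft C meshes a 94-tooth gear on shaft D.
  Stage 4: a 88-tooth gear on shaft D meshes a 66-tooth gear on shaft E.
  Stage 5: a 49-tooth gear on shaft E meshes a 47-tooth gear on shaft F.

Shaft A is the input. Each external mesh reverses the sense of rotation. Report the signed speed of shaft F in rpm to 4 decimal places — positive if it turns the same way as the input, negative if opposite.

-362.3250 rpm (opposite to input, |ω| = 362.3250 rpm)

Stage 1 [44T→42T]: ω = 327.0000×44/42 = 342.5714 rpm, dir flips to −; running = −342.5714
Stage 2 [35T→46T]: ω = 342.5714×35/46 = 260.6522 rpm, dir flips to +; running = +260.6522
Stage 3 [94T→94T]: ω = 260.6522×94/94 = 260.6522 rpm, dir flips to −; running = −260.6522
Stage 4 [88T→66T]: ω = 260.6522×88/66 = 347.5362 rpm, dir flips to +; running = +347.5362
Stage 5 [49T→47T]: ω = 347.5362×49/47 = 362.3250 rpm, dir flips to −; running = −362.3250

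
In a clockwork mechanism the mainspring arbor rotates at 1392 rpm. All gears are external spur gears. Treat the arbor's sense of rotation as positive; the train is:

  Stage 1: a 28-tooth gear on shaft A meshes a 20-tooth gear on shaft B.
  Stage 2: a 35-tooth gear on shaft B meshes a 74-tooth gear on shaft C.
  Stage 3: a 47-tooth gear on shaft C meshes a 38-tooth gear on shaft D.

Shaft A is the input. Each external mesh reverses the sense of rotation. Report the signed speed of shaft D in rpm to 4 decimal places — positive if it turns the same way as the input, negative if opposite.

Stage 1 [28T→20T]: ω = 1392.0000×28/20 = 1948.8000 rpm, dir flips to −; running = −1948.8000
Stage 2 [35T→74T]: ω = 1948.8000×35/74 = 921.7297 rpm, dir flips to +; running = +921.7297
Stage 3 [47T→38T]: ω = 921.7297×47/38 = 1140.0341 rpm, dir flips to −; running = −1140.0341

-1140.0341 rpm (opposite to input, |ω| = 1140.0341 rpm)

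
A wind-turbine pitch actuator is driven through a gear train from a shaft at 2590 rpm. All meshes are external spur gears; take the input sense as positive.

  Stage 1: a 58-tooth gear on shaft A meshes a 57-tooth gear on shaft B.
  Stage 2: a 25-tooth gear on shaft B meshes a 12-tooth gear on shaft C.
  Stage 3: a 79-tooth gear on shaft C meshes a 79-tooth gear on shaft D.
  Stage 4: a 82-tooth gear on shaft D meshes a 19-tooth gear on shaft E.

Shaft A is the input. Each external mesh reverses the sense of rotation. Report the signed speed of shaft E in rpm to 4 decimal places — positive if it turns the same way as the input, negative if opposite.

Stage 1 [58T→57T]: ω = 2590.0000×58/57 = 2635.4386 rpm, dir flips to −; running = −2635.4386
Stage 2 [25T→12T]: ω = 2635.4386×25/12 = 5490.4971 rpm, dir flips to +; running = +5490.4971
Stage 3 [79T→79T]: ω = 5490.4971×79/79 = 5490.4971 rpm, dir flips to −; running = −5490.4971
Stage 4 [82T→19T]: ω = 5490.4971×82/19 = 23695.8295 rpm, dir flips to +; running = +23695.8295

+23695.8295 rpm (same as input, |ω| = 23695.8295 rpm)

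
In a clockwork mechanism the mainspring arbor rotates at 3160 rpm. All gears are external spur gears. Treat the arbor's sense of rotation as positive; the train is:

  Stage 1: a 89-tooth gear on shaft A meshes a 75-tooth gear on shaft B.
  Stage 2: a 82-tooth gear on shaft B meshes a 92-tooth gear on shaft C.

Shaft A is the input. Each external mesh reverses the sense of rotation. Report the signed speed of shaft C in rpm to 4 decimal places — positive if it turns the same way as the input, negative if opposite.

+3342.2725 rpm (same as input, |ω| = 3342.2725 rpm)

Stage 1 [89T→75T]: ω = 3160.0000×89/75 = 3749.8667 rpm, dir flips to −; running = −3749.8667
Stage 2 [82T→92T]: ω = 3749.8667×82/92 = 3342.2725 rpm, dir flips to +; running = +3342.2725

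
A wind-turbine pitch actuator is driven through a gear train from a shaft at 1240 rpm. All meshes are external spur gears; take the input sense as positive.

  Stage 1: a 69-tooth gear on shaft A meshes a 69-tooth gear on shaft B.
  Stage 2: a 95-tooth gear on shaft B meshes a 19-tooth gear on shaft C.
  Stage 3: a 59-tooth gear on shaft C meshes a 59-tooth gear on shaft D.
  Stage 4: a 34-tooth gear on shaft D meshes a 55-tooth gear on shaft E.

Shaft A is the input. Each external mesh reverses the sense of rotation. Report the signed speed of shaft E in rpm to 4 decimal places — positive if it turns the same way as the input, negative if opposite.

+3832.7273 rpm (same as input, |ω| = 3832.7273 rpm)

Stage 1 [69T→69T]: ω = 1240.0000×69/69 = 1240.0000 rpm, dir flips to −; running = −1240.0000
Stage 2 [95T→19T]: ω = 1240.0000×95/19 = 6200.0000 rpm, dir flips to +; running = +6200.0000
Stage 3 [59T→59T]: ω = 6200.0000×59/59 = 6200.0000 rpm, dir flips to −; running = −6200.0000
Stage 4 [34T→55T]: ω = 6200.0000×34/55 = 3832.7273 rpm, dir flips to +; running = +3832.7273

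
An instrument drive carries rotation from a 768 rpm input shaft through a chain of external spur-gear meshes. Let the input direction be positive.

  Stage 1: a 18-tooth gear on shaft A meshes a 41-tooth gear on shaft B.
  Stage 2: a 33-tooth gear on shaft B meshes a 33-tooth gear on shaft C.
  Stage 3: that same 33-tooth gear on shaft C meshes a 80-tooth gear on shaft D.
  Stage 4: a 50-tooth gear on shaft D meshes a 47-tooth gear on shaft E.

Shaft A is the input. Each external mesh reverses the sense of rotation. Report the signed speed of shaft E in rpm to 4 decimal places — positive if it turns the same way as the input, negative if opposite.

Stage 1 [18T→41T]: ω = 768.0000×18/41 = 337.1707 rpm, dir flips to −; running = −337.1707
Stage 2 [33T→33T]: ω = 337.1707×33/33 = 337.1707 rpm, dir flips to +; running = +337.1707
Stage 3 [33T→80T]: ω = 337.1707×33/80 = 139.0829 rpm, dir flips to −; running = −139.0829
Stage 4 [50T→47T]: ω = 139.0829×50/47 = 147.9606 rpm, dir flips to +; running = +147.9606

+147.9606 rpm (same as input, |ω| = 147.9606 rpm)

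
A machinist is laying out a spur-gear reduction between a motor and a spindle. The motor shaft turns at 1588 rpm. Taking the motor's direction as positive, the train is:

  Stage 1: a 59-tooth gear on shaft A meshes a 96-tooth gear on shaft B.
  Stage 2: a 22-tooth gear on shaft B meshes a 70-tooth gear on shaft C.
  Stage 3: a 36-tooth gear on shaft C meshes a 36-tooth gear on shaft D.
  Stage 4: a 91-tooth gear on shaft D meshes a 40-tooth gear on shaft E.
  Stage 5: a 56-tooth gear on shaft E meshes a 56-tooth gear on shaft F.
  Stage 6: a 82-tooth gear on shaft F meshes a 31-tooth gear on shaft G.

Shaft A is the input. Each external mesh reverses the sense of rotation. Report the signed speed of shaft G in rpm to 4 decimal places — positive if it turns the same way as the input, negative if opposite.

+1845.8206 rpm (same as input, |ω| = 1845.8206 rpm)

Stage 1 [59T→96T]: ω = 1588.0000×59/96 = 975.9583 rpm, dir flips to −; running = −975.9583
Stage 2 [22T→70T]: ω = 975.9583×22/70 = 306.7298 rpm, dir flips to +; running = +306.7298
Stage 3 [36T→36T]: ω = 306.7298×36/36 = 306.7298 rpm, dir flips to −; running = −306.7298
Stage 4 [91T→40T]: ω = 306.7298×91/40 = 697.8102 rpm, dir flips to +; running = +697.8102
Stage 5 [56T→56T]: ω = 697.8102×56/56 = 697.8102 rpm, dir flips to −; running = −697.8102
Stage 6 [82T→31T]: ω = 697.8102×82/31 = 1845.8206 rpm, dir flips to +; running = +1845.8206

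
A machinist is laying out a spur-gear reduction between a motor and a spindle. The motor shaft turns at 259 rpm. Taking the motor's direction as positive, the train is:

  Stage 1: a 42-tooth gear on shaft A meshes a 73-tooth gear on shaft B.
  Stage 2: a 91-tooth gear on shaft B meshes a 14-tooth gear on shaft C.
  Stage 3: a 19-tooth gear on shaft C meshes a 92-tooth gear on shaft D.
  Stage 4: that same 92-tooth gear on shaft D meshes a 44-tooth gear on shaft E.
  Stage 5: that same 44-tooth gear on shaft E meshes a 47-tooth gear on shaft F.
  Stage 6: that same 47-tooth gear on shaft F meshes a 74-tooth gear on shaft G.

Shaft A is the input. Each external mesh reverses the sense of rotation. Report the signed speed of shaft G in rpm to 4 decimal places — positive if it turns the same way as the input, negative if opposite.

Stage 1 [42T→73T]: ω = 259.0000×42/73 = 149.0137 rpm, dir flips to −; running = −149.0137
Stage 2 [91T→14T]: ω = 149.0137×91/14 = 968.5890 rpm, dir flips to +; running = +968.5890
Stage 3 [19T→92T]: ω = 968.5890×19/92 = 200.0347 rpm, dir flips to −; running = −200.0347
Stage 4 [92T→44T]: ω = 200.0347×92/44 = 418.2544 rpm, dir flips to +; running = +418.2544
Stage 5 [44T→47T]: ω = 418.2544×44/47 = 391.5573 rpm, dir flips to −; running = −391.5573
Stage 6 [47T→74T]: ω = 391.5573×47/74 = 248.6918 rpm, dir flips to +; running = +248.6918

+248.6918 rpm (same as input, |ω| = 248.6918 rpm)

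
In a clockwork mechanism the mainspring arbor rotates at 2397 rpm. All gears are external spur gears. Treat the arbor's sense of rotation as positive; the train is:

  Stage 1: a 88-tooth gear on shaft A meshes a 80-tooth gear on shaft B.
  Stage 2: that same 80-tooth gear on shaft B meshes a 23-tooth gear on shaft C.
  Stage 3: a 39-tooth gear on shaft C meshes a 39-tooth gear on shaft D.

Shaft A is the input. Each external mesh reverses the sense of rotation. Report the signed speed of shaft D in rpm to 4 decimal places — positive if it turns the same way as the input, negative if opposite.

Stage 1 [88T→80T]: ω = 2397.0000×88/80 = 2636.7000 rpm, dir flips to −; running = −2636.7000
Stage 2 [80T→23T]: ω = 2636.7000×80/23 = 9171.1304 rpm, dir flips to +; running = +9171.1304
Stage 3 [39T→39T]: ω = 9171.1304×39/39 = 9171.1304 rpm, dir flips to −; running = −9171.1304

-9171.1304 rpm (opposite to input, |ω| = 9171.1304 rpm)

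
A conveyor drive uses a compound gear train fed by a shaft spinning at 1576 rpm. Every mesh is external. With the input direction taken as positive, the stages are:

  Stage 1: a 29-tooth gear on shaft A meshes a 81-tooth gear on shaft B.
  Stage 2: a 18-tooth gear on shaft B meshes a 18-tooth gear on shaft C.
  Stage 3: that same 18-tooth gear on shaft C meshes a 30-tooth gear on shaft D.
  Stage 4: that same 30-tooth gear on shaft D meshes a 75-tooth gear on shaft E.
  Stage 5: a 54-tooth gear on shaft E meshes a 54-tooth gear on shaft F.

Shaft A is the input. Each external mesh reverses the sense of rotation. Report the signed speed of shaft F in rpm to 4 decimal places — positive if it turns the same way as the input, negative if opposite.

-135.4193 rpm (opposite to input, |ω| = 135.4193 rpm)

Stage 1 [29T→81T]: ω = 1576.0000×29/81 = 564.2469 rpm, dir flips to −; running = −564.2469
Stage 2 [18T→18T]: ω = 564.2469×18/18 = 564.2469 rpm, dir flips to +; running = +564.2469
Stage 3 [18T→30T]: ω = 564.2469×18/30 = 338.5481 rpm, dir flips to −; running = −338.5481
Stage 4 [30T→75T]: ω = 338.5481×30/75 = 135.4193 rpm, dir flips to +; running = +135.4193
Stage 5 [54T→54T]: ω = 135.4193×54/54 = 135.4193 rpm, dir flips to −; running = −135.4193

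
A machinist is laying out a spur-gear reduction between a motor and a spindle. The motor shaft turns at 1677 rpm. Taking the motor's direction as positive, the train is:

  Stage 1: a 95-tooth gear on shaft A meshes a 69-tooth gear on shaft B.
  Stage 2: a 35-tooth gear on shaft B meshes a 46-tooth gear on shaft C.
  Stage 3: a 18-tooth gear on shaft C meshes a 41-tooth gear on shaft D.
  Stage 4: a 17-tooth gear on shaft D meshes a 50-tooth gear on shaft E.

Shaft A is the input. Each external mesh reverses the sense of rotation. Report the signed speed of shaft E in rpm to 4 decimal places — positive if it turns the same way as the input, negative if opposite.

+262.2318 rpm (same as input, |ω| = 262.2318 rpm)

Stage 1 [95T→69T]: ω = 1677.0000×95/69 = 2308.9130 rpm, dir flips to −; running = −2308.9130
Stage 2 [35T→46T]: ω = 2308.9130×35/46 = 1756.7817 rpm, dir flips to +; running = +1756.7817
Stage 3 [18T→41T]: ω = 1756.7817×18/41 = 771.2700 rpm, dir flips to −; running = −771.2700
Stage 4 [17T→50T]: ω = 771.2700×17/50 = 262.2318 rpm, dir flips to +; running = +262.2318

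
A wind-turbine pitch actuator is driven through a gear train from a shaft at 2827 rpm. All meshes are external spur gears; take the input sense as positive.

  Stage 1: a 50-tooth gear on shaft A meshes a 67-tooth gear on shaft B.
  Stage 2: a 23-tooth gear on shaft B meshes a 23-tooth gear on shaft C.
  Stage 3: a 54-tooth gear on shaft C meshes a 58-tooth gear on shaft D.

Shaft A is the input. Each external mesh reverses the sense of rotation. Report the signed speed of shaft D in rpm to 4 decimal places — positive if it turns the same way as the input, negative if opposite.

Stage 1 [50T→67T]: ω = 2827.0000×50/67 = 2109.7015 rpm, dir flips to −; running = −2109.7015
Stage 2 [23T→23T]: ω = 2109.7015×23/23 = 2109.7015 rpm, dir flips to +; running = +2109.7015
Stage 3 [54T→58T]: ω = 2109.7015×54/58 = 1964.2048 rpm, dir flips to −; running = −1964.2048

-1964.2048 rpm (opposite to input, |ω| = 1964.2048 rpm)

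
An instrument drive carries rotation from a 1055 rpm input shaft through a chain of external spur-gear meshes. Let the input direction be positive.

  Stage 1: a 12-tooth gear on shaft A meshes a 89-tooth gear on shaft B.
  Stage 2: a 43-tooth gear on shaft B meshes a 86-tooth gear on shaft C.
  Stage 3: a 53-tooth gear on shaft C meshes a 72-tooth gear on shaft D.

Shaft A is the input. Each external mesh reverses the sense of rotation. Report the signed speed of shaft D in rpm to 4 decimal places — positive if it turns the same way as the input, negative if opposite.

Stage 1 [12T→89T]: ω = 1055.0000×12/89 = 142.2472 rpm, dir flips to −; running = −142.2472
Stage 2 [43T→86T]: ω = 142.2472×43/86 = 71.1236 rpm, dir flips to +; running = +71.1236
Stage 3 [53T→72T]: ω = 71.1236×53/72 = 52.3549 rpm, dir flips to −; running = −52.3549

-52.3549 rpm (opposite to input, |ω| = 52.3549 rpm)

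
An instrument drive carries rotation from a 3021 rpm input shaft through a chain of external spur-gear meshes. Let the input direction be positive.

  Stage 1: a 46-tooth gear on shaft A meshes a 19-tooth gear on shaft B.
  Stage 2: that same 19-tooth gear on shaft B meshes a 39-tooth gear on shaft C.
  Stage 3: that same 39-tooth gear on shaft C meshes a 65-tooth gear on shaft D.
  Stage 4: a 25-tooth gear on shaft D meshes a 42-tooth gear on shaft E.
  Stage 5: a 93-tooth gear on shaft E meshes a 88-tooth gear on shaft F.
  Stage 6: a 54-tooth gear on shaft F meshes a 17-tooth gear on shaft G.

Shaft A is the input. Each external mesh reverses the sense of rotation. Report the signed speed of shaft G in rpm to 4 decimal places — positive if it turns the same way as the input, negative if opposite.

Stage 1 [46T→19T]: ω = 3021.0000×46/19 = 7314.0000 rpm, dir flips to −; running = −7314.0000
Stage 2 [19T→39T]: ω = 7314.0000×19/39 = 3563.2308 rpm, dir flips to +; running = +3563.2308
Stage 3 [39T→65T]: ω = 3563.2308×39/65 = 2137.9385 rpm, dir flips to −; running = −2137.9385
Stage 4 [25T→42T]: ω = 2137.9385×25/42 = 1272.5824 rpm, dir flips to +; running = +1272.5824
Stage 5 [93T→88T]: ω = 1272.5824×93/88 = 1344.8882 rpm, dir flips to −; running = −1344.8882
Stage 6 [54T→17T]: ω = 1344.8882×54/17 = 4271.9979 rpm, dir flips to +; running = +4271.9979

+4271.9979 rpm (same as input, |ω| = 4271.9979 rpm)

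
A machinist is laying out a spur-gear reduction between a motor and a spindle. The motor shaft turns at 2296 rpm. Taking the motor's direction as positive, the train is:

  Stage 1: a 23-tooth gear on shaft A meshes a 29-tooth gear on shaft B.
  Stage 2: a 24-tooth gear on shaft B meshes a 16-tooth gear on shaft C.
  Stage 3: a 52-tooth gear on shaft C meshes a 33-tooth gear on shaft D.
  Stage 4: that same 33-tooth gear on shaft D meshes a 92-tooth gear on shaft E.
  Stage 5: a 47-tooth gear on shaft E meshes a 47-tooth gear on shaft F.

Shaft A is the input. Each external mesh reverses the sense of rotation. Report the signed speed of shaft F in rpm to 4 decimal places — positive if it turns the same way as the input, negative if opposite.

-1543.8621 rpm (opposite to input, |ω| = 1543.8621 rpm)

Stage 1 [23T→29T]: ω = 2296.0000×23/29 = 1820.9655 rpm, dir flips to −; running = −1820.9655
Stage 2 [24T→16T]: ω = 1820.9655×24/16 = 2731.4483 rpm, dir flips to +; running = +2731.4483
Stage 3 [52T→33T]: ω = 2731.4483×52/33 = 4304.1003 rpm, dir flips to −; running = −4304.1003
Stage 4 [33T→92T]: ω = 4304.1003×33/92 = 1543.8621 rpm, dir flips to +; running = +1543.8621
Stage 5 [47T→47T]: ω = 1543.8621×47/47 = 1543.8621 rpm, dir flips to −; running = −1543.8621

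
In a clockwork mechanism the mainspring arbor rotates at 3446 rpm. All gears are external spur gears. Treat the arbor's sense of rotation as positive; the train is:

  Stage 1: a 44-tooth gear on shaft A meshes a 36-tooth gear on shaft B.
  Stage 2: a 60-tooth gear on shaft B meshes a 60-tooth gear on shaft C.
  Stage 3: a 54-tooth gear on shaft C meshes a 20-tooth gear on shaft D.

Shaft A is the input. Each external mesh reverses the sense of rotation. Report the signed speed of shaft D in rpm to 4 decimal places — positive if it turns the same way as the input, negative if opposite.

-11371.8000 rpm (opposite to input, |ω| = 11371.8000 rpm)

Stage 1 [44T→36T]: ω = 3446.0000×44/36 = 4211.7778 rpm, dir flips to −; running = −4211.7778
Stage 2 [60T→60T]: ω = 4211.7778×60/60 = 4211.7778 rpm, dir flips to +; running = +4211.7778
Stage 3 [54T→20T]: ω = 4211.7778×54/20 = 11371.8000 rpm, dir flips to −; running = −11371.8000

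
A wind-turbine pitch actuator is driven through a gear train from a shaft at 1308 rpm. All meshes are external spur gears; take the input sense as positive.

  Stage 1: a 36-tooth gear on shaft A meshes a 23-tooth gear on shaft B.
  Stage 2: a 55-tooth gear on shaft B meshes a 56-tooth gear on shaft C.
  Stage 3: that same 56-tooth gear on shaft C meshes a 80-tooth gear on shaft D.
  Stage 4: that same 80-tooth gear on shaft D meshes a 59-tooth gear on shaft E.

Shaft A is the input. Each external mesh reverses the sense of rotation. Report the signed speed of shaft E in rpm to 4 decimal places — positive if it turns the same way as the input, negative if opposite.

Stage 1 [36T→23T]: ω = 1308.0000×36/23 = 2047.3043 rpm, dir flips to −; running = −2047.3043
Stage 2 [55T→56T]: ω = 2047.3043×55/56 = 2010.7453 rpm, dir flips to +; running = +2010.7453
Stage 3 [56T→80T]: ω = 2010.7453×56/80 = 1407.5217 rpm, dir flips to −; running = −1407.5217
Stage 4 [80T→59T]: ω = 1407.5217×80/59 = 1908.5041 rpm, dir flips to +; running = +1908.5041

+1908.5041 rpm (same as input, |ω| = 1908.5041 rpm)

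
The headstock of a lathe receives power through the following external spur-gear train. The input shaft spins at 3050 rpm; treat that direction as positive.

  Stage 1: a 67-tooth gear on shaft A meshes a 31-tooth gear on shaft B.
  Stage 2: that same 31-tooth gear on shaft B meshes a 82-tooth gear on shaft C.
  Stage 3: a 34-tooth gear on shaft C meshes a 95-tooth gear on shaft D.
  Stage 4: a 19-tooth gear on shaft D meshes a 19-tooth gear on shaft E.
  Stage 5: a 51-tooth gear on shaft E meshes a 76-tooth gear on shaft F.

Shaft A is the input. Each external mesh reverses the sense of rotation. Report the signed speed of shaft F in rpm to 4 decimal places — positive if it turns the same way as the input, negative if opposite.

Stage 1 [67T→31T]: ω = 3050.0000×67/31 = 6591.9355 rpm, dir flips to −; running = −6591.9355
Stage 2 [31T→82T]: ω = 6591.9355×31/82 = 2492.0732 rpm, dir flips to +; running = +2492.0732
Stage 3 [34T→95T]: ω = 2492.0732×34/95 = 891.8999 rpm, dir flips to −; running = −891.8999
Stage 4 [19T→19T]: ω = 891.8999×19/19 = 891.8999 rpm, dir flips to +; running = +891.8999
Stage 5 [51T→76T]: ω = 891.8999×51/76 = 598.5118 rpm, dir flips to −; running = −598.5118

-598.5118 rpm (opposite to input, |ω| = 598.5118 rpm)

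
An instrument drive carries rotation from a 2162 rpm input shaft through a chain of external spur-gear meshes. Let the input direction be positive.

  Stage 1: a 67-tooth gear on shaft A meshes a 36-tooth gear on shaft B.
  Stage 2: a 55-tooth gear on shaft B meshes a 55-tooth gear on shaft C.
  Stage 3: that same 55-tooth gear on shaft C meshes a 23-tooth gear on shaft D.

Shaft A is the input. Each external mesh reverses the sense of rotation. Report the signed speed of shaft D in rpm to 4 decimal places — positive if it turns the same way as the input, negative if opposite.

-9621.9444 rpm (opposite to input, |ω| = 9621.9444 rpm)

Stage 1 [67T→36T]: ω = 2162.0000×67/36 = 4023.7222 rpm, dir flips to −; running = −4023.7222
Stage 2 [55T→55T]: ω = 4023.7222×55/55 = 4023.7222 rpm, dir flips to +; running = +4023.7222
Stage 3 [55T→23T]: ω = 4023.7222×55/23 = 9621.9444 rpm, dir flips to −; running = −9621.9444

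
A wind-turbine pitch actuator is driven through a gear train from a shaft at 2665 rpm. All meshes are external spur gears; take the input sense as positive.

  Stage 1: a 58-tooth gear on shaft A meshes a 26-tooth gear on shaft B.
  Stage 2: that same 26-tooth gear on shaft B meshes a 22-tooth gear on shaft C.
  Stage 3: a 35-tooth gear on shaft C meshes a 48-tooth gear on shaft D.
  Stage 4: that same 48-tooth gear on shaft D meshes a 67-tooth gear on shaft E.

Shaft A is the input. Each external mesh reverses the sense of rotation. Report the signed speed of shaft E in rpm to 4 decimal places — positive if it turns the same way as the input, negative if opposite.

+3670.2510 rpm (same as input, |ω| = 3670.2510 rpm)

Stage 1 [58T→26T]: ω = 2665.0000×58/26 = 5945.0000 rpm, dir flips to −; running = −5945.0000
Stage 2 [26T→22T]: ω = 5945.0000×26/22 = 7025.9091 rpm, dir flips to +; running = +7025.9091
Stage 3 [35T→48T]: ω = 7025.9091×35/48 = 5123.0587 rpm, dir flips to −; running = −5123.0587
Stage 4 [48T→67T]: ω = 5123.0587×48/67 = 3670.2510 rpm, dir flips to +; running = +3670.2510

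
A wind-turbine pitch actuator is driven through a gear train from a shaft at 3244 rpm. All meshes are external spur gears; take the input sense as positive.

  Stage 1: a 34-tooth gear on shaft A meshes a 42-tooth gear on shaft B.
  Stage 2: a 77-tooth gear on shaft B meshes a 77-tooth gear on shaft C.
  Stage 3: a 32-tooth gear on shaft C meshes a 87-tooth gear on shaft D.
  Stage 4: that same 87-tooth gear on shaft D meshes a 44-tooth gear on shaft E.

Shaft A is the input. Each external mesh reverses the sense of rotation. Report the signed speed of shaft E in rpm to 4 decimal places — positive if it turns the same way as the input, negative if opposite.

Stage 1 [34T→42T]: ω = 3244.0000×34/42 = 2626.0952 rpm, dir flips to −; running = −2626.0952
Stage 2 [77T→77T]: ω = 2626.0952×77/77 = 2626.0952 rpm, dir flips to +; running = +2626.0952
Stage 3 [32T→87T]: ω = 2626.0952×32/87 = 965.9201 rpm, dir flips to −; running = −965.9201
Stage 4 [87T→44T]: ω = 965.9201×87/44 = 1909.8874 rpm, dir flips to +; running = +1909.8874

+1909.8874 rpm (same as input, |ω| = 1909.8874 rpm)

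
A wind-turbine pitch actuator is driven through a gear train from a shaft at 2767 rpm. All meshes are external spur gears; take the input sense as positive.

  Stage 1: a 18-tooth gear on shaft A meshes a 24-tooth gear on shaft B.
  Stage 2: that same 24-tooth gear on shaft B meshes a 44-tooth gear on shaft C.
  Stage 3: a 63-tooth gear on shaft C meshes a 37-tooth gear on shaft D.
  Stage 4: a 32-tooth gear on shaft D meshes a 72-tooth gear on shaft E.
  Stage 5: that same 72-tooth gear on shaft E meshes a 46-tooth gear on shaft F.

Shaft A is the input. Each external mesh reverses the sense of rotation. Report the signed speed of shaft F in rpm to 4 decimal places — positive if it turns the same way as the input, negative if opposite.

Stage 1 [18T→24T]: ω = 2767.0000×18/24 = 2075.2500 rpm, dir flips to −; running = −2075.2500
Stage 2 [24T→44T]: ω = 2075.2500×24/44 = 1131.9545 rpm, dir flips to +; running = +1131.9545
Stage 3 [63T→37T]: ω = 1131.9545×63/37 = 1927.3821 rpm, dir flips to −; running = −1927.3821
Stage 4 [32T→72T]: ω = 1927.3821×32/72 = 856.6143 rpm, dir flips to +; running = +856.6143
Stage 5 [72T→46T]: ω = 856.6143×72/46 = 1340.7875 rpm, dir flips to −; running = −1340.7875

-1340.7875 rpm (opposite to input, |ω| = 1340.7875 rpm)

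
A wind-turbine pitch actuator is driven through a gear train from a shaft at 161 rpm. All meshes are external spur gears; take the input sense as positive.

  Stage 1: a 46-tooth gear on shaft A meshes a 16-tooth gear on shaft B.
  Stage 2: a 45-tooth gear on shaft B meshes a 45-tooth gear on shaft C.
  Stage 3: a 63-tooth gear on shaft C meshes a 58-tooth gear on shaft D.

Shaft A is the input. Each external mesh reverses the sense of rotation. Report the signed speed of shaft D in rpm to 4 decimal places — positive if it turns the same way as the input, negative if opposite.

Stage 1 [46T→16T]: ω = 161.0000×46/16 = 462.8750 rpm, dir flips to −; running = −462.8750
Stage 2 [45T→45T]: ω = 462.8750×45/45 = 462.8750 rpm, dir flips to +; running = +462.8750
Stage 3 [63T→58T]: ω = 462.8750×63/58 = 502.7780 rpm, dir flips to −; running = −502.7780

-502.7780 rpm (opposite to input, |ω| = 502.7780 rpm)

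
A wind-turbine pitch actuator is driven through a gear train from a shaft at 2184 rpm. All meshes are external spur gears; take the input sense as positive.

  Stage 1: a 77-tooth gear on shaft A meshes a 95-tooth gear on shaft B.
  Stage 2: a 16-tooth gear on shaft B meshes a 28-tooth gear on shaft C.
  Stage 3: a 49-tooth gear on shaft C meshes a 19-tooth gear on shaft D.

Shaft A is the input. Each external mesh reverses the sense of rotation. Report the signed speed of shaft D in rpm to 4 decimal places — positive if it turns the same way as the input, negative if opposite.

-2608.7003 rpm (opposite to input, |ω| = 2608.7003 rpm)

Stage 1 [77T→95T]: ω = 2184.0000×77/95 = 1770.1895 rpm, dir flips to −; running = −1770.1895
Stage 2 [16T→28T]: ω = 1770.1895×16/28 = 1011.5368 rpm, dir flips to +; running = +1011.5368
Stage 3 [49T→19T]: ω = 1011.5368×49/19 = 2608.7003 rpm, dir flips to −; running = −2608.7003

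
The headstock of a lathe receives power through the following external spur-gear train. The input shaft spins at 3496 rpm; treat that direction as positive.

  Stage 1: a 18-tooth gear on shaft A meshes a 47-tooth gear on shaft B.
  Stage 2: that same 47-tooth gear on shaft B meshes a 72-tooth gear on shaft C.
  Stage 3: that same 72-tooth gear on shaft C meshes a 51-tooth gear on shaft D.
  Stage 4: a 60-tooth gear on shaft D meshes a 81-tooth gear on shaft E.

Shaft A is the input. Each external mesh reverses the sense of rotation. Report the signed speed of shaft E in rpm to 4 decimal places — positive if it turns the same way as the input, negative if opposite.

+913.9869 rpm (same as input, |ω| = 913.9869 rpm)

Stage 1 [18T→47T]: ω = 3496.0000×18/47 = 1338.8936 rpm, dir flips to −; running = −1338.8936
Stage 2 [47T→72T]: ω = 1338.8936×47/72 = 874.0000 rpm, dir flips to +; running = +874.0000
Stage 3 [72T→51T]: ω = 874.0000×72/51 = 1233.8824 rpm, dir flips to −; running = −1233.8824
Stage 4 [60T→81T]: ω = 1233.8824×60/81 = 913.9869 rpm, dir flips to +; running = +913.9869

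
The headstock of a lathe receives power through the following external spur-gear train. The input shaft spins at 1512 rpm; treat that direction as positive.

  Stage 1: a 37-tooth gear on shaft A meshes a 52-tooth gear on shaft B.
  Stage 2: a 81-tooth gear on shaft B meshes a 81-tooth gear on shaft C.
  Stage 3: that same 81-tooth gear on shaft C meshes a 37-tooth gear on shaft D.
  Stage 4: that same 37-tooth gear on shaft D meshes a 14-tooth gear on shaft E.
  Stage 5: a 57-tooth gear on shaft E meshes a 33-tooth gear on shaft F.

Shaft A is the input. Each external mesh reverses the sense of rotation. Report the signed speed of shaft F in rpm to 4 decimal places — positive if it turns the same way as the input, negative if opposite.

-10751.4755 rpm (opposite to input, |ω| = 10751.4755 rpm)

Stage 1 [37T→52T]: ω = 1512.0000×37/52 = 1075.8462 rpm, dir flips to −; running = −1075.8462
Stage 2 [81T→81T]: ω = 1075.8462×81/81 = 1075.8462 rpm, dir flips to +; running = +1075.8462
Stage 3 [81T→37T]: ω = 1075.8462×81/37 = 2355.2308 rpm, dir flips to −; running = −2355.2308
Stage 4 [37T→14T]: ω = 2355.2308×37/14 = 6224.5385 rpm, dir flips to +; running = +6224.5385
Stage 5 [57T→33T]: ω = 6224.5385×57/33 = 10751.4755 rpm, dir flips to −; running = −10751.4755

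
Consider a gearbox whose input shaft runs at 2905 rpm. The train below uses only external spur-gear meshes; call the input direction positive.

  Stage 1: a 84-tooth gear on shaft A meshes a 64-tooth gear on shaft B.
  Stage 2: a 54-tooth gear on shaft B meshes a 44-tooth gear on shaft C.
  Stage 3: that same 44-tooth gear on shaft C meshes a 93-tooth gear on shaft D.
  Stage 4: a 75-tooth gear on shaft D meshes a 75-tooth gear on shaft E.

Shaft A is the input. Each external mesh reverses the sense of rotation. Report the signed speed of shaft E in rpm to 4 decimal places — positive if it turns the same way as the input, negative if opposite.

+2213.8911 rpm (same as input, |ω| = 2213.8911 rpm)

Stage 1 [84T→64T]: ω = 2905.0000×84/64 = 3812.8125 rpm, dir flips to −; running = −3812.8125
Stage 2 [54T→44T]: ω = 3812.8125×54/44 = 4679.3608 rpm, dir flips to +; running = +4679.3608
Stage 3 [44T→93T]: ω = 4679.3608×44/93 = 2213.8911 rpm, dir flips to −; running = −2213.8911
Stage 4 [75T→75T]: ω = 2213.8911×75/75 = 2213.8911 rpm, dir flips to +; running = +2213.8911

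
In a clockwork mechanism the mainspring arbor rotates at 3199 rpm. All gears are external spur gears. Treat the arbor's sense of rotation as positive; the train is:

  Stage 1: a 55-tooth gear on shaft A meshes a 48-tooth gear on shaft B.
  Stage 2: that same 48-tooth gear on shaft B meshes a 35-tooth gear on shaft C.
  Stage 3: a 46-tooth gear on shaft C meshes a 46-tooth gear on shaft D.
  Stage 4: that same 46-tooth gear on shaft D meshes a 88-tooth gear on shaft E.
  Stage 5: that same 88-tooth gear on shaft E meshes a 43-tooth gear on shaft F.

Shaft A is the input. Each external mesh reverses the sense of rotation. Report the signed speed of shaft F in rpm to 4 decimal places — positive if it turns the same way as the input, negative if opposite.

-5377.7209 rpm (opposite to input, |ω| = 5377.7209 rpm)

Stage 1 [55T→48T]: ω = 3199.0000×55/48 = 3665.5208 rpm, dir flips to −; running = −3665.5208
Stage 2 [48T→35T]: ω = 3665.5208×48/35 = 5027.0000 rpm, dir flips to +; running = +5027.0000
Stage 3 [46T→46T]: ω = 5027.0000×46/46 = 5027.0000 rpm, dir flips to −; running = −5027.0000
Stage 4 [46T→88T]: ω = 5027.0000×46/88 = 2627.7500 rpm, dir flips to +; running = +2627.7500
Stage 5 [88T→43T]: ω = 2627.7500×88/43 = 5377.7209 rpm, dir flips to −; running = −5377.7209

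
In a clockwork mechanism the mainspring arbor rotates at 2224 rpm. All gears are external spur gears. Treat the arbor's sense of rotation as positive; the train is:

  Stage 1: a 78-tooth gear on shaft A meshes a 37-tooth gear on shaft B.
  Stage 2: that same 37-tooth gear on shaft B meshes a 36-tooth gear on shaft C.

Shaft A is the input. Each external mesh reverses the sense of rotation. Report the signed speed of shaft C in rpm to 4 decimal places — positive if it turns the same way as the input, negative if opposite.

+4818.6667 rpm (same as input, |ω| = 4818.6667 rpm)

Stage 1 [78T→37T]: ω = 2224.0000×78/37 = 4688.4324 rpm, dir flips to −; running = −4688.4324
Stage 2 [37T→36T]: ω = 4688.4324×37/36 = 4818.6667 rpm, dir flips to +; running = +4818.6667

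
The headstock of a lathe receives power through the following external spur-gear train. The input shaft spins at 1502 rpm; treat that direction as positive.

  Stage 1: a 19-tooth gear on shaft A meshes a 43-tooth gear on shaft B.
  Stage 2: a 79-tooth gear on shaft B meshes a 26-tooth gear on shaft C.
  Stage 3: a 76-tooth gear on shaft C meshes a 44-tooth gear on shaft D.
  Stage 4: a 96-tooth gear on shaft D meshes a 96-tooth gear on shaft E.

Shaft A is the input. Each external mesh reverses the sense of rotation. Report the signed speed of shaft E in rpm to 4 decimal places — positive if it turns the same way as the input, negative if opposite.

+3483.1304 rpm (same as input, |ω| = 3483.1304 rpm)

Stage 1 [19T→43T]: ω = 1502.0000×19/43 = 663.6744 rpm, dir flips to −; running = −663.6744
Stage 2 [79T→26T]: ω = 663.6744×79/26 = 2016.5492 rpm, dir flips to +; running = +2016.5492
Stage 3 [76T→44T]: ω = 2016.5492×76/44 = 3483.1304 rpm, dir flips to −; running = −3483.1304
Stage 4 [96T→96T]: ω = 3483.1304×96/96 = 3483.1304 rpm, dir flips to +; running = +3483.1304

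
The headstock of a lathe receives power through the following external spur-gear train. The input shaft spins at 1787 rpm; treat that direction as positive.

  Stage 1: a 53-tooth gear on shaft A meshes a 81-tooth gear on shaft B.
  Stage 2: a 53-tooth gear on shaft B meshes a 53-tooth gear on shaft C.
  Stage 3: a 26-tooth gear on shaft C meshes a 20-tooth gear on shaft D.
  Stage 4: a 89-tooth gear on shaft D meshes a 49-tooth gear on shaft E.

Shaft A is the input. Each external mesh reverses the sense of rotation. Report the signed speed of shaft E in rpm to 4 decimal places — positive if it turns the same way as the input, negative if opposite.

+2760.9127 rpm (same as input, |ω| = 2760.9127 rpm)

Stage 1 [53T→81T]: ω = 1787.0000×53/81 = 1169.2716 rpm, dir flips to −; running = −1169.2716
Stage 2 [53T→53T]: ω = 1169.2716×53/53 = 1169.2716 rpm, dir flips to +; running = +1169.2716
Stage 3 [26T→20T]: ω = 1169.2716×26/20 = 1520.0531 rpm, dir flips to −; running = −1520.0531
Stage 4 [89T→49T]: ω = 1520.0531×89/49 = 2760.9127 rpm, dir flips to +; running = +2760.9127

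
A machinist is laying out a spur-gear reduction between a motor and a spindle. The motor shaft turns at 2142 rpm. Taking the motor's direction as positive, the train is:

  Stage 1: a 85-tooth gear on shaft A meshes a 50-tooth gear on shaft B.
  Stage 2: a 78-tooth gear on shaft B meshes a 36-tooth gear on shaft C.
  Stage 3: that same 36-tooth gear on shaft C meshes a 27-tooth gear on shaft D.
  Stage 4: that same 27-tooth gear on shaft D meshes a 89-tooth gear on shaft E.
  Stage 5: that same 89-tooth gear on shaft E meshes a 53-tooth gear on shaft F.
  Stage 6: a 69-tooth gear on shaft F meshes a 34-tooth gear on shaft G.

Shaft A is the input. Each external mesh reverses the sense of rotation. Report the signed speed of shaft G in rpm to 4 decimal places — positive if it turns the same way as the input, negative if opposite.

Stage 1 [85T→50T]: ω = 2142.0000×85/50 = 3641.4000 rpm, dir flips to −; running = −3641.4000
Stage 2 [78T→36T]: ω = 3641.4000×78/36 = 7889.7000 rpm, dir flips to +; running = +7889.7000
Stage 3 [36T→27T]: ω = 7889.7000×36/27 = 10519.6000 rpm, dir flips to −; running = −10519.6000
Stage 4 [27T→89T]: ω = 10519.6000×27/89 = 3191.3393 rpm, dir flips to +; running = +3191.3393
Stage 5 [89T→53T]: ω = 3191.3393×89/53 = 5359.0415 rpm, dir flips to −; running = −5359.0415
Stage 6 [69T→34T]: ω = 5359.0415×69/34 = 10875.7019 rpm, dir flips to +; running = +10875.7019

+10875.7019 rpm (same as input, |ω| = 10875.7019 rpm)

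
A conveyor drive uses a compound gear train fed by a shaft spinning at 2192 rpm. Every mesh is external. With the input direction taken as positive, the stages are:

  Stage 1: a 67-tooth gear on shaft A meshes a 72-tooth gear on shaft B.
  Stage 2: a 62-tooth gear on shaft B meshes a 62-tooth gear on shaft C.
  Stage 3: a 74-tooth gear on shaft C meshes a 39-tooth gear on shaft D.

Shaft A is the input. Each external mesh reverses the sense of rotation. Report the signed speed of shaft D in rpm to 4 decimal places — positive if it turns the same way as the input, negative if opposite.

Stage 1 [67T→72T]: ω = 2192.0000×67/72 = 2039.7778 rpm, dir flips to −; running = −2039.7778
Stage 2 [62T→62T]: ω = 2039.7778×62/62 = 2039.7778 rpm, dir flips to +; running = +2039.7778
Stage 3 [74T→39T]: ω = 2039.7778×74/39 = 3870.3476 rpm, dir flips to −; running = −3870.3476

-3870.3476 rpm (opposite to input, |ω| = 3870.3476 rpm)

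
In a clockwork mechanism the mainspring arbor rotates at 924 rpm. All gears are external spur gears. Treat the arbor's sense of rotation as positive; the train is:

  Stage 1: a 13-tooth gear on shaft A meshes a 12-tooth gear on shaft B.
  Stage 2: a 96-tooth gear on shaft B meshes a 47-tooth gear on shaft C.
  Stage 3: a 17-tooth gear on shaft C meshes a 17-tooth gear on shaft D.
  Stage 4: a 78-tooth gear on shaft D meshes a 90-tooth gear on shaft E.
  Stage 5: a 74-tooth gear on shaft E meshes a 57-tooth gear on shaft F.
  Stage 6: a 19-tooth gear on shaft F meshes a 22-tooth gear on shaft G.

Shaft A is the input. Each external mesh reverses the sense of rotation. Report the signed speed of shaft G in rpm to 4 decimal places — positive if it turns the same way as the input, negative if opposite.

+1986.7688 rpm (same as input, |ω| = 1986.7688 rpm)

Stage 1 [13T→12T]: ω = 924.0000×13/12 = 1001.0000 rpm, dir flips to −; running = −1001.0000
Stage 2 [96T→47T]: ω = 1001.0000×96/47 = 2044.5957 rpm, dir flips to +; running = +2044.5957
Stage 3 [17T→17T]: ω = 2044.5957×17/17 = 2044.5957 rpm, dir flips to −; running = −2044.5957
Stage 4 [78T→90T]: ω = 2044.5957×78/90 = 1771.9830 rpm, dir flips to +; running = +1771.9830
Stage 5 [74T→57T]: ω = 1771.9830×74/57 = 2300.4691 rpm, dir flips to −; running = −2300.4691
Stage 6 [19T→22T]: ω = 2300.4691×19/22 = 1986.7688 rpm, dir flips to +; running = +1986.7688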